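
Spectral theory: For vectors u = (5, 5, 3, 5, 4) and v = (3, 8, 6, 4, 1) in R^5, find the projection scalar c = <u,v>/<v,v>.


Computing <u,v> = 5*3 + 5*8 + 3*6 + 5*4 + 4*1 = 97
Computing <v,v> = 3^2 + 8^2 + 6^2 + 4^2 + 1^2 = 126
Projection coefficient = 97/126 = 0.7698

0.7698


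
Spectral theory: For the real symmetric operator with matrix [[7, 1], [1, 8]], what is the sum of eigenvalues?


For a self-adjoint (symmetric) matrix, the eigenvalues are real.
The sum of eigenvalues equals the trace of the matrix.
trace = 7 + 8 = 15

15


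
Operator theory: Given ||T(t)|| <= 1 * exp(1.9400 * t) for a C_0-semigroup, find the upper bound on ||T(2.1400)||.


||T(2.1400)|| <= 1 * exp(1.9400 * 2.1400)
= 1 * exp(4.1516)
= 1 * 63.5356
= 63.5356

63.5356


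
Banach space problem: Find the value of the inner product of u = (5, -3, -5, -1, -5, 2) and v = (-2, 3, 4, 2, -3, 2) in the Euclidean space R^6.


Computing the standard inner product <u, v> = sum u_i * v_i
= 5*-2 + -3*3 + -5*4 + -1*2 + -5*-3 + 2*2
= -10 + -9 + -20 + -2 + 15 + 4
= -22

-22


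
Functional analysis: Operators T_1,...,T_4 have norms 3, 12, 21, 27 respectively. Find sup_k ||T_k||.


By the Uniform Boundedness Principle, the supremum of norms is finite.
sup_k ||T_k|| = max(3, 12, 21, 27) = 27

27


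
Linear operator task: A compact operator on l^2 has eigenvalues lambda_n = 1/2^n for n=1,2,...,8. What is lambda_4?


The eigenvalue formula gives lambda_4 = 1/2^4
= 1/16
= 0.0625

0.0625


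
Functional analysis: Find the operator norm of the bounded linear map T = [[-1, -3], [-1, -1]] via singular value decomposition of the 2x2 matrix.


A^T A = [[2, 4], [4, 10]]
trace(A^T A) = 12, det(A^T A) = 4
discriminant = 12^2 - 4*4 = 128
Largest eigenvalue of A^T A = (trace + sqrt(disc))/2 = 11.6569
||T|| = sqrt(11.6569) = 3.4142

3.4142


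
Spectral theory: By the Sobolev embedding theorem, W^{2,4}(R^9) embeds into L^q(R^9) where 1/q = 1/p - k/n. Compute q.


Using the Sobolev embedding formula: 1/q = 1/p - k/n
1/q = 1/4 - 2/9 = 1/36
q = 1/(1/36) = 36

36.0000


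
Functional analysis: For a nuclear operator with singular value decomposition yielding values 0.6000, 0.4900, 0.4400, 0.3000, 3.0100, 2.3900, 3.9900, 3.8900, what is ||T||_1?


The nuclear norm is the sum of all singular values.
||T||_1 = 0.6000 + 0.4900 + 0.4400 + 0.3000 + 3.0100 + 2.3900 + 3.9900 + 3.8900
= 15.1100

15.1100


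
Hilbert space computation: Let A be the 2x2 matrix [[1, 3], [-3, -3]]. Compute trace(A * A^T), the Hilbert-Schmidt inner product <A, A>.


trace(A * A^T) = sum of squares of all entries
= 1^2 + 3^2 + (-3)^2 + (-3)^2
= 1 + 9 + 9 + 9
= 28

28


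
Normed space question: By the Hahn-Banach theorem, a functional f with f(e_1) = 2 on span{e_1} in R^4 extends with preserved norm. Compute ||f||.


The norm of f is given by ||f|| = sup_{||x||=1} |f(x)|.
On span{e_1}, ||e_1|| = 1, so ||f|| = |f(e_1)| / ||e_1||
= |2| / 1 = 2.0000

2.0000


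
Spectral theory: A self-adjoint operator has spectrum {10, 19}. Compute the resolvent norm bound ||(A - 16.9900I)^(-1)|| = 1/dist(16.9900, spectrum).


dist(16.9900, {10, 19}) = min(|16.9900 - 10|, |16.9900 - 19|)
= min(6.9900, 2.0100) = 2.0100
Resolvent bound = 1/2.0100 = 0.4975

0.4975


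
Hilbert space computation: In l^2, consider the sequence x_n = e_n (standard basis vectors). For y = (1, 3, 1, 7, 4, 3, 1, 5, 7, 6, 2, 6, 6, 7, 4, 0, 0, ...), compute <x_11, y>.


x_11 = e_11 is the standard basis vector with 1 in position 11.
<x_11, y> = y_11 = 2
As n -> infinity, <x_n, y> -> 0, confirming weak convergence of (x_n) to 0.

2


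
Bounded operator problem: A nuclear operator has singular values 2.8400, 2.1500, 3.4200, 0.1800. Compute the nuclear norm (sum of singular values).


The nuclear norm is the sum of all singular values.
||T||_1 = 2.8400 + 2.1500 + 3.4200 + 0.1800
= 8.5900

8.5900


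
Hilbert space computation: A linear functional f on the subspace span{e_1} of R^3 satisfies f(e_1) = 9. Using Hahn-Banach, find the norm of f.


The norm of f is given by ||f|| = sup_{||x||=1} |f(x)|.
On span{e_1}, ||e_1|| = 1, so ||f|| = |f(e_1)| / ||e_1||
= |9| / 1 = 9.0000

9.0000


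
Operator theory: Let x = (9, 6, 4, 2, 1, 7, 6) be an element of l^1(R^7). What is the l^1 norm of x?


The l^1 norm equals the sum of absolute values of all components.
||x||_1 = 9 + 6 + 4 + 2 + 1 + 7 + 6
= 35

35.0000


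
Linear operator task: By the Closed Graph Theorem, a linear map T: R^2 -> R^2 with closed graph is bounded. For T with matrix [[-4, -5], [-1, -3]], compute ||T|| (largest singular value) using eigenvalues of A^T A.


A^T A = [[17, 23], [23, 34]]
trace(A^T A) = 51, det(A^T A) = 49
discriminant = 51^2 - 4*49 = 2405
Largest eigenvalue of A^T A = (trace + sqrt(disc))/2 = 50.0204
||T|| = sqrt(50.0204) = 7.0725

7.0725


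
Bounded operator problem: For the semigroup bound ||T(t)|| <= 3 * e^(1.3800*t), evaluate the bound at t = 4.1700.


||T(4.1700)|| <= 3 * exp(1.3800 * 4.1700)
= 3 * exp(5.7546)
= 3 * 315.6393
= 946.9178

946.9178


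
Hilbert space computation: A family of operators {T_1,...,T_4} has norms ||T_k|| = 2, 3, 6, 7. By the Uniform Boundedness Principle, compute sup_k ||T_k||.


By the Uniform Boundedness Principle, the supremum of norms is finite.
sup_k ||T_k|| = max(2, 3, 6, 7) = 7

7


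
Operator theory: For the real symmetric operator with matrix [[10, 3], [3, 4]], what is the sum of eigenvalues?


For a self-adjoint (symmetric) matrix, the eigenvalues are real.
The sum of eigenvalues equals the trace of the matrix.
trace = 10 + 4 = 14

14


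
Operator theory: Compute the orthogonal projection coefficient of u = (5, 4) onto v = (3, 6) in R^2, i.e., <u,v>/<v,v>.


Computing <u,v> = 5*3 + 4*6 = 39
Computing <v,v> = 3^2 + 6^2 = 45
Projection coefficient = 39/45 = 0.8667

0.8667


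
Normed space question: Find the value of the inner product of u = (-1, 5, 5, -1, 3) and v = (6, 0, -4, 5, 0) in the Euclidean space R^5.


Computing the standard inner product <u, v> = sum u_i * v_i
= -1*6 + 5*0 + 5*-4 + -1*5 + 3*0
= -6 + 0 + -20 + -5 + 0
= -31

-31


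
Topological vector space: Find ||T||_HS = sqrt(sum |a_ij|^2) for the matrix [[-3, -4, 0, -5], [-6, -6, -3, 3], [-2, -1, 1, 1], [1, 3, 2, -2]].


The Hilbert-Schmidt norm is sqrt(sum of squares of all entries).
Sum of squares = (-3)^2 + (-4)^2 + 0^2 + (-5)^2 + (-6)^2 + (-6)^2 + (-3)^2 + 3^2 + (-2)^2 + (-1)^2 + 1^2 + 1^2 + 1^2 + 3^2 + 2^2 + (-2)^2
= 9 + 16 + 0 + 25 + 36 + 36 + 9 + 9 + 4 + 1 + 1 + 1 + 1 + 9 + 4 + 4 = 165
||T||_HS = sqrt(165) = 12.8452

12.8452


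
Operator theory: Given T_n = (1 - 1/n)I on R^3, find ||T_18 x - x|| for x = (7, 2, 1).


T_18 x - x = (1 - 1/18)x - x = -x/18
||x|| = sqrt(54) = 7.3485
||T_18 x - x|| = ||x||/18 = 7.3485/18 = 0.4082

0.4082


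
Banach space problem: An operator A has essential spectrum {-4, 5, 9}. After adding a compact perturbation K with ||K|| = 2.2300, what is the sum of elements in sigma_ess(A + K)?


By Weyl's theorem, the essential spectrum is invariant under compact perturbations.
sigma_ess(A + K) = sigma_ess(A) = {-4, 5, 9}
Sum = -4 + 5 + 9 = 10

10


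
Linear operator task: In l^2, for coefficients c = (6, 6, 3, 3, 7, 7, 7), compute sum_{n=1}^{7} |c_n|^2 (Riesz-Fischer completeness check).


sum |c_n|^2 = 6^2 + 6^2 + 3^2 + 3^2 + 7^2 + 7^2 + 7^2
= 36 + 36 + 9 + 9 + 49 + 49 + 49
= 237

237


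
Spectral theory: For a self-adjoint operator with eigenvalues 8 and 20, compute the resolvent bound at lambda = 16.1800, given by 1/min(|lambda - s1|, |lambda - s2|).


dist(16.1800, {8, 20}) = min(|16.1800 - 8|, |16.1800 - 20|)
= min(8.1800, 3.8200) = 3.8200
Resolvent bound = 1/3.8200 = 0.2618

0.2618


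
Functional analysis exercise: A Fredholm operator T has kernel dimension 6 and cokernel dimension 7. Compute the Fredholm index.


The Fredholm index is defined as ind(T) = dim(ker T) - dim(coker T)
= 6 - 7
= -1

-1


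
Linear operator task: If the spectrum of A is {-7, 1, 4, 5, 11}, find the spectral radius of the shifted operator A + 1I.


Spectrum of A + 1I = {-6, 2, 5, 6, 12}
Spectral radius = max |lambda| over the shifted spectrum
= max(6, 2, 5, 6, 12) = 12

12


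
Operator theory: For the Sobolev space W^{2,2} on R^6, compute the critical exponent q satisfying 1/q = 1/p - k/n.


Using the Sobolev embedding formula: 1/q = 1/p - k/n
1/q = 1/2 - 2/6 = 1/6
q = 1/(1/6) = 6

6.0000


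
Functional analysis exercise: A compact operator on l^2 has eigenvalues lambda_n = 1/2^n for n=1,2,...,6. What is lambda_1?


The eigenvalue formula gives lambda_1 = 1/2^1
= 1/2
= 0.5000

0.5000


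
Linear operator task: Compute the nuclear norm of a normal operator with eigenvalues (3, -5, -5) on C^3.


For a normal operator, singular values equal |eigenvalues|.
Trace norm = sum |lambda_i| = 3 + 5 + 5
= 13

13


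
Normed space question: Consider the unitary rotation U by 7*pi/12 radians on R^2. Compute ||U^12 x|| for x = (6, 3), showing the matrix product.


U is a rotation by theta = 7*pi/12
U^12 = rotation by 12*theta = 84*pi/12 = 12*pi/12 (mod 2*pi)
cos(12*pi/12) = -1.0000, sin(12*pi/12) = 0.0000
U^12 x = (-1.0000 * 6 - 0.0000 * 3, 0.0000 * 6 + -1.0000 * 3)
= (-6.0000, -3.0000)
||U^12 x|| = sqrt((-6.0000)^2 + (-3.0000)^2) = sqrt(45.0000) = 6.7082

6.7082


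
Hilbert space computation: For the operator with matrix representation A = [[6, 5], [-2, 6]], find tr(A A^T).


trace(A * A^T) = sum of squares of all entries
= 6^2 + 5^2 + (-2)^2 + 6^2
= 36 + 25 + 4 + 36
= 101

101


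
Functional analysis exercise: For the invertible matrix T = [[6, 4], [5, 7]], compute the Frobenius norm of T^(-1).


det(T) = 6*7 - 4*5 = 22
T^(-1) = (1/22) * [[7, -4], [-5, 6]] = [[0.3182, -0.1818], [-0.2273, 0.2727]]
||T^(-1)||_F^2 = 0.3182^2 + (-0.1818)^2 + (-0.2273)^2 + 0.2727^2 = 0.2603
||T^(-1)||_F = sqrt(0.2603) = 0.5102

0.5102


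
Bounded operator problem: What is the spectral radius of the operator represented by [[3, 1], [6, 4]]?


For a 2x2 matrix, eigenvalues satisfy lambda^2 - (trace)*lambda + det = 0
trace = 3 + 4 = 7
det = 3*4 - 1*6 = 6
discriminant = 7^2 - 4*(6) = 25
spectral radius = max |eigenvalue| = 6.0000

6.0000


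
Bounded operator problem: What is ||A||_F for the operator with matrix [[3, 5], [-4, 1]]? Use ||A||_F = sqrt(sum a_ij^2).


||A||_F^2 = sum a_ij^2
= 3^2 + 5^2 + (-4)^2 + 1^2
= 9 + 25 + 16 + 1 = 51
||A||_F = sqrt(51) = 7.1414

7.1414


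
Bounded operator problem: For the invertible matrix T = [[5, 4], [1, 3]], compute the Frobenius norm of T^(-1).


det(T) = 5*3 - 4*1 = 11
T^(-1) = (1/11) * [[3, -4], [-1, 5]] = [[0.2727, -0.3636], [-0.0909, 0.4545]]
||T^(-1)||_F^2 = 0.2727^2 + (-0.3636)^2 + (-0.0909)^2 + 0.4545^2 = 0.4215
||T^(-1)||_F = sqrt(0.4215) = 0.6492

0.6492


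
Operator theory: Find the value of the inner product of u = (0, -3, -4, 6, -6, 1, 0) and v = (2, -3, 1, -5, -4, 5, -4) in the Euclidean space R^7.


Computing the standard inner product <u, v> = sum u_i * v_i
= 0*2 + -3*-3 + -4*1 + 6*-5 + -6*-4 + 1*5 + 0*-4
= 0 + 9 + -4 + -30 + 24 + 5 + 0
= 4

4


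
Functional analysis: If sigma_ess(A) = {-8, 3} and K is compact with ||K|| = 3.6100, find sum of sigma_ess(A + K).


By Weyl's theorem, the essential spectrum is invariant under compact perturbations.
sigma_ess(A + K) = sigma_ess(A) = {-8, 3}
Sum = -8 + 3 = -5

-5


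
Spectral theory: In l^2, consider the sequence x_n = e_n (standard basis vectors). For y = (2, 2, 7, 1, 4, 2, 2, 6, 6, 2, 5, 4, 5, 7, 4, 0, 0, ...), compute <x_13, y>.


x_13 = e_13 is the standard basis vector with 1 in position 13.
<x_13, y> = y_13 = 5
As n -> infinity, <x_n, y> -> 0, confirming weak convergence of (x_n) to 0.

5


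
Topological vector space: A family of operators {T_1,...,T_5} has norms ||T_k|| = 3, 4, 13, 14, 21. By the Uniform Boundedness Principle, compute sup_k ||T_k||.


By the Uniform Boundedness Principle, the supremum of norms is finite.
sup_k ||T_k|| = max(3, 4, 13, 14, 21) = 21

21


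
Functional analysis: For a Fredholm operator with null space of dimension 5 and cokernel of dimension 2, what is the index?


The Fredholm index is defined as ind(T) = dim(ker T) - dim(coker T)
= 5 - 2
= 3

3


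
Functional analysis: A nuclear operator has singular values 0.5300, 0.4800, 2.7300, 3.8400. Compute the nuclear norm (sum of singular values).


The nuclear norm is the sum of all singular values.
||T||_1 = 0.5300 + 0.4800 + 2.7300 + 3.8400
= 7.5800

7.5800


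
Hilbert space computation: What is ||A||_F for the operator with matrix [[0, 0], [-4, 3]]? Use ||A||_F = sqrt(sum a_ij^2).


||A||_F^2 = sum a_ij^2
= 0^2 + 0^2 + (-4)^2 + 3^2
= 0 + 0 + 16 + 9 = 25
||A||_F = sqrt(25) = 5.0000

5.0000


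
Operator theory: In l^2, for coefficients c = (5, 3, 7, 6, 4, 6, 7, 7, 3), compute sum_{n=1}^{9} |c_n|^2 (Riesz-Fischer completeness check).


sum |c_n|^2 = 5^2 + 3^2 + 7^2 + 6^2 + 4^2 + 6^2 + 7^2 + 7^2 + 3^2
= 25 + 9 + 49 + 36 + 16 + 36 + 49 + 49 + 9
= 278

278


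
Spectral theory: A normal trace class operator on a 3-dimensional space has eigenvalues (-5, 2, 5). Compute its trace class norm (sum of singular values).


For a normal operator, singular values equal |eigenvalues|.
Trace norm = sum |lambda_i| = 5 + 2 + 5
= 12

12


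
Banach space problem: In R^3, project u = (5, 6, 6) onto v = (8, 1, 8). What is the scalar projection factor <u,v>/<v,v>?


Computing <u,v> = 5*8 + 6*1 + 6*8 = 94
Computing <v,v> = 8^2 + 1^2 + 8^2 = 129
Projection coefficient = 94/129 = 0.7287

0.7287


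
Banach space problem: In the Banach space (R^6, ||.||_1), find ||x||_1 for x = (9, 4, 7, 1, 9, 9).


The l^1 norm equals the sum of absolute values of all components.
||x||_1 = 9 + 4 + 7 + 1 + 9 + 9
= 39

39.0000


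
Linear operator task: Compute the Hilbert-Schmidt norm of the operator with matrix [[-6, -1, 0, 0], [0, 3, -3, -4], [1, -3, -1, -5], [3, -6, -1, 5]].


The Hilbert-Schmidt norm is sqrt(sum of squares of all entries).
Sum of squares = (-6)^2 + (-1)^2 + 0^2 + 0^2 + 0^2 + 3^2 + (-3)^2 + (-4)^2 + 1^2 + (-3)^2 + (-1)^2 + (-5)^2 + 3^2 + (-6)^2 + (-1)^2 + 5^2
= 36 + 1 + 0 + 0 + 0 + 9 + 9 + 16 + 1 + 9 + 1 + 25 + 9 + 36 + 1 + 25 = 178
||T||_HS = sqrt(178) = 13.3417

13.3417


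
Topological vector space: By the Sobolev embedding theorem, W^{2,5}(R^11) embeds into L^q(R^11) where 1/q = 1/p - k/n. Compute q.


Using the Sobolev embedding formula: 1/q = 1/p - k/n
1/q = 1/5 - 2/11 = 1/55
q = 1/(1/55) = 55

55.0000


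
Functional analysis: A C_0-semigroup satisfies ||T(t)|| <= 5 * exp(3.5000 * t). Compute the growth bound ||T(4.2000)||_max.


||T(4.2000)|| <= 5 * exp(3.5000 * 4.2000)
= 5 * exp(14.7000)
= 5 * 2.4217e+06
= 1.2109e+07

1.2109e+07


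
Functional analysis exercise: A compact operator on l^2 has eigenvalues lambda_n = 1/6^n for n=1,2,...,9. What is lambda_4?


The eigenvalue formula gives lambda_4 = 1/6^4
= 1/1296
= 7.7160e-04

7.7160e-04


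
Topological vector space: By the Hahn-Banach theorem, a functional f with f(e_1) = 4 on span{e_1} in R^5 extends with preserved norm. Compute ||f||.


The norm of f is given by ||f|| = sup_{||x||=1} |f(x)|.
On span{e_1}, ||e_1|| = 1, so ||f|| = |f(e_1)| / ||e_1||
= |4| / 1 = 4.0000

4.0000


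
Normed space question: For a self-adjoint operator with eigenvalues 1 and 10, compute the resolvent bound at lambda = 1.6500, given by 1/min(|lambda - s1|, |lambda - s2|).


dist(1.6500, {1, 10}) = min(|1.6500 - 1|, |1.6500 - 10|)
= min(0.6500, 8.3500) = 0.6500
Resolvent bound = 1/0.6500 = 1.5385

1.5385


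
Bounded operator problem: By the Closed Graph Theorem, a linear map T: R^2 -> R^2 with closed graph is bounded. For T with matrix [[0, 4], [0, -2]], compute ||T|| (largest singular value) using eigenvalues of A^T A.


A^T A = [[0, 0], [0, 20]]
trace(A^T A) = 20, det(A^T A) = 0
discriminant = 20^2 - 4*0 = 400
Largest eigenvalue of A^T A = (trace + sqrt(disc))/2 = 20.0000
||T|| = sqrt(20.0000) = 4.4721

4.4721


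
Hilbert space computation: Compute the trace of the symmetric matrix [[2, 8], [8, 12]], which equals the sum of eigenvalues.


For a self-adjoint (symmetric) matrix, the eigenvalues are real.
The sum of eigenvalues equals the trace of the matrix.
trace = 2 + 12 = 14

14


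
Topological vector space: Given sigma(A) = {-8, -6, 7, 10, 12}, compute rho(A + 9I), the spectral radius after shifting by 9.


Spectrum of A + 9I = {1, 3, 16, 19, 21}
Spectral radius = max |lambda| over the shifted spectrum
= max(1, 3, 16, 19, 21) = 21

21


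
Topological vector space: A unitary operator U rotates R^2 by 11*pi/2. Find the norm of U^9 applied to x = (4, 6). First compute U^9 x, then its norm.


U is a rotation by theta = 11*pi/2
U^9 = rotation by 9*theta = 99*pi/2 = 3*pi/2 (mod 2*pi)
cos(3*pi/2) = 0.0000, sin(3*pi/2) = -1.0000
U^9 x = (0.0000 * 4 - -1.0000 * 6, -1.0000 * 4 + 0.0000 * 6)
= (6.0000, -4.0000)
||U^9 x|| = sqrt(6.0000^2 + (-4.0000)^2) = sqrt(52.0000) = 7.2111

7.2111


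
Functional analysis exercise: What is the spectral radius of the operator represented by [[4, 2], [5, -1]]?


For a 2x2 matrix, eigenvalues satisfy lambda^2 - (trace)*lambda + det = 0
trace = 4 + -1 = 3
det = 4*-1 - 2*5 = -14
discriminant = 3^2 - 4*(-14) = 65
spectral radius = max |eigenvalue| = 5.5311

5.5311


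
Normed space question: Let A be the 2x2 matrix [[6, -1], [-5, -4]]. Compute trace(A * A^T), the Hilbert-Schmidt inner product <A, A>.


trace(A * A^T) = sum of squares of all entries
= 6^2 + (-1)^2 + (-5)^2 + (-4)^2
= 36 + 1 + 25 + 16
= 78

78


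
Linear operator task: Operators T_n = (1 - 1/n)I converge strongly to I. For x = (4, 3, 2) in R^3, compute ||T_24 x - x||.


T_24 x - x = (1 - 1/24)x - x = -x/24
||x|| = sqrt(29) = 5.3852
||T_24 x - x|| = ||x||/24 = 5.3852/24 = 0.2244

0.2244


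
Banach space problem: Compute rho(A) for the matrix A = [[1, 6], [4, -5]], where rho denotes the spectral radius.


For a 2x2 matrix, eigenvalues satisfy lambda^2 - (trace)*lambda + det = 0
trace = 1 + -5 = -4
det = 1*-5 - 6*4 = -29
discriminant = (-4)^2 - 4*(-29) = 132
spectral radius = max |eigenvalue| = 7.7446

7.7446


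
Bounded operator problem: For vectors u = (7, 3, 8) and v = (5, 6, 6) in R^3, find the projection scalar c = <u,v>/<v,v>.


Computing <u,v> = 7*5 + 3*6 + 8*6 = 101
Computing <v,v> = 5^2 + 6^2 + 6^2 = 97
Projection coefficient = 101/97 = 1.0412

1.0412


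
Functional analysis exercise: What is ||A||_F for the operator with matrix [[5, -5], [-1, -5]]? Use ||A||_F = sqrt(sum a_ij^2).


||A||_F^2 = sum a_ij^2
= 5^2 + (-5)^2 + (-1)^2 + (-5)^2
= 25 + 25 + 1 + 25 = 76
||A||_F = sqrt(76) = 8.7178

8.7178


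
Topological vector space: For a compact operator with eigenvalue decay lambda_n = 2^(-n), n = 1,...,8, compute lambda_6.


The eigenvalue formula gives lambda_6 = 1/2^6
= 1/64
= 0.0156

0.0156


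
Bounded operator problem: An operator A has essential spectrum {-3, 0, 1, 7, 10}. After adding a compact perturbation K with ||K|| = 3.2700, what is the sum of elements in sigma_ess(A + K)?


By Weyl's theorem, the essential spectrum is invariant under compact perturbations.
sigma_ess(A + K) = sigma_ess(A) = {-3, 0, 1, 7, 10}
Sum = -3 + 0 + 1 + 7 + 10 = 15

15


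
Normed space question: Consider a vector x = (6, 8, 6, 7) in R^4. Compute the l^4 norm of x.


The l^4 norm = (sum |x_i|^4)^(1/4)
Sum of 4th powers = 1296 + 4096 + 1296 + 2401 = 9089
||x||_4 = (9089)^(1/4) = 9.7640

9.7640


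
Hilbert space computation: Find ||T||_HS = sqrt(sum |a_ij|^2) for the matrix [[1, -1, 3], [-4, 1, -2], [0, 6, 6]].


The Hilbert-Schmidt norm is sqrt(sum of squares of all entries).
Sum of squares = 1^2 + (-1)^2 + 3^2 + (-4)^2 + 1^2 + (-2)^2 + 0^2 + 6^2 + 6^2
= 1 + 1 + 9 + 16 + 1 + 4 + 0 + 36 + 36 = 104
||T||_HS = sqrt(104) = 10.1980

10.1980


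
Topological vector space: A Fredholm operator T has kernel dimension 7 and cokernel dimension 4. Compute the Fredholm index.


The Fredholm index is defined as ind(T) = dim(ker T) - dim(coker T)
= 7 - 4
= 3

3


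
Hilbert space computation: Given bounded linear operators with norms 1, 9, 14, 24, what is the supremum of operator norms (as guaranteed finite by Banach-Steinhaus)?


By the Uniform Boundedness Principle, the supremum of norms is finite.
sup_k ||T_k|| = max(1, 9, 14, 24) = 24

24


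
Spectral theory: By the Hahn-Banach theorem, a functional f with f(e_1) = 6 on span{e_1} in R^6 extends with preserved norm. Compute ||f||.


The norm of f is given by ||f|| = sup_{||x||=1} |f(x)|.
On span{e_1}, ||e_1|| = 1, so ||f|| = |f(e_1)| / ||e_1||
= |6| / 1 = 6.0000

6.0000


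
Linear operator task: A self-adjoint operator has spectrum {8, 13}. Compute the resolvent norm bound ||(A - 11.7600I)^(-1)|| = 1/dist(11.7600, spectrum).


dist(11.7600, {8, 13}) = min(|11.7600 - 8|, |11.7600 - 13|)
= min(3.7600, 1.2400) = 1.2400
Resolvent bound = 1/1.2400 = 0.8065

0.8065


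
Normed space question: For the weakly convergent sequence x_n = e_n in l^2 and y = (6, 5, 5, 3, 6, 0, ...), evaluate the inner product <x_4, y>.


x_4 = e_4 is the standard basis vector with 1 in position 4.
<x_4, y> = y_4 = 3
As n -> infinity, <x_n, y> -> 0, confirming weak convergence of (x_n) to 0.

3


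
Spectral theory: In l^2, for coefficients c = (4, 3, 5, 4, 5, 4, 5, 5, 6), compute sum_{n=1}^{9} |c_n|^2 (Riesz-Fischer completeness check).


sum |c_n|^2 = 4^2 + 3^2 + 5^2 + 4^2 + 5^2 + 4^2 + 5^2 + 5^2 + 6^2
= 16 + 9 + 25 + 16 + 25 + 16 + 25 + 25 + 36
= 193

193


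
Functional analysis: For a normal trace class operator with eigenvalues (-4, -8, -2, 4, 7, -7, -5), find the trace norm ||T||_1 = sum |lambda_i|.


For a normal operator, singular values equal |eigenvalues|.
Trace norm = sum |lambda_i| = 4 + 8 + 2 + 4 + 7 + 7 + 5
= 37

37


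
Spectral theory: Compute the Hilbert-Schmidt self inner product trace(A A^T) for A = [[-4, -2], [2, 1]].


trace(A * A^T) = sum of squares of all entries
= (-4)^2 + (-2)^2 + 2^2 + 1^2
= 16 + 4 + 4 + 1
= 25

25


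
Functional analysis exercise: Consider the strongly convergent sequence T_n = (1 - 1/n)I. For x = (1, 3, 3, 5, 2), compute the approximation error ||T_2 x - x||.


T_2 x - x = (1 - 1/2)x - x = -x/2
||x|| = sqrt(48) = 6.9282
||T_2 x - x|| = ||x||/2 = 6.9282/2 = 3.4641

3.4641


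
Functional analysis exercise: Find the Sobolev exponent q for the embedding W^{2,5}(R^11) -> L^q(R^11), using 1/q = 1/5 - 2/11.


Using the Sobolev embedding formula: 1/q = 1/p - k/n
1/q = 1/5 - 2/11 = 1/55
q = 1/(1/55) = 55

55.0000


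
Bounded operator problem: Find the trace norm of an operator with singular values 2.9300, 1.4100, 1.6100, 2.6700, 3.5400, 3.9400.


The nuclear norm is the sum of all singular values.
||T||_1 = 2.9300 + 1.4100 + 1.6100 + 2.6700 + 3.5400 + 3.9400
= 16.1000

16.1000


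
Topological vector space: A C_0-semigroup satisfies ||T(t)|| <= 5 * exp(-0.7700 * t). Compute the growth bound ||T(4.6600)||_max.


||T(4.6600)|| <= 5 * exp(-0.7700 * 4.6600)
= 5 * exp(-3.5882)
= 5 * 0.0276
= 0.1382

0.1382


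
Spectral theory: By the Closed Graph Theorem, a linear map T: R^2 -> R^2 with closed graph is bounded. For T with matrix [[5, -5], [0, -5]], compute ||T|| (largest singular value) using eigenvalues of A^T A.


A^T A = [[25, -25], [-25, 50]]
trace(A^T A) = 75, det(A^T A) = 625
discriminant = 75^2 - 4*625 = 3125
Largest eigenvalue of A^T A = (trace + sqrt(disc))/2 = 65.4508
||T|| = sqrt(65.4508) = 8.0902

8.0902


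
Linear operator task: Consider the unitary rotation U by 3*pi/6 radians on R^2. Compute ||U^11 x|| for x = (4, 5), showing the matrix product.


U is a rotation by theta = 3*pi/6
U^11 = rotation by 11*theta = 33*pi/6 = 9*pi/6 (mod 2*pi)
cos(9*pi/6) = 0.0000, sin(9*pi/6) = -1.0000
U^11 x = (0.0000 * 4 - -1.0000 * 5, -1.0000 * 4 + 0.0000 * 5)
= (5.0000, -4.0000)
||U^11 x|| = sqrt(5.0000^2 + (-4.0000)^2) = sqrt(41.0000) = 6.4031

6.4031


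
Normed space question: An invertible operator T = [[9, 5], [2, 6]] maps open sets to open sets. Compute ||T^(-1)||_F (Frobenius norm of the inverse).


det(T) = 9*6 - 5*2 = 44
T^(-1) = (1/44) * [[6, -5], [-2, 9]] = [[0.1364, -0.1136], [-0.0455, 0.2045]]
||T^(-1)||_F^2 = 0.1364^2 + (-0.1136)^2 + (-0.0455)^2 + 0.2045^2 = 0.0754
||T^(-1)||_F = sqrt(0.0754) = 0.2746

0.2746


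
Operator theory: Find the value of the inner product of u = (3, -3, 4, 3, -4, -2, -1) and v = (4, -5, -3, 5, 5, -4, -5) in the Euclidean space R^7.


Computing the standard inner product <u, v> = sum u_i * v_i
= 3*4 + -3*-5 + 4*-3 + 3*5 + -4*5 + -2*-4 + -1*-5
= 12 + 15 + -12 + 15 + -20 + 8 + 5
= 23

23


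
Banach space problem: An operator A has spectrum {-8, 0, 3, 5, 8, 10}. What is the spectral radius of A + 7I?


Spectrum of A + 7I = {-1, 7, 10, 12, 15, 17}
Spectral radius = max |lambda| over the shifted spectrum
= max(1, 7, 10, 12, 15, 17) = 17

17


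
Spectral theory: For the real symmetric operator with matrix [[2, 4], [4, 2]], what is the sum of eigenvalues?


For a self-adjoint (symmetric) matrix, the eigenvalues are real.
The sum of eigenvalues equals the trace of the matrix.
trace = 2 + 2 = 4

4


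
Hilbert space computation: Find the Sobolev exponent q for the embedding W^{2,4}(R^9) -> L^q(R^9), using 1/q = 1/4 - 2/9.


Using the Sobolev embedding formula: 1/q = 1/p - k/n
1/q = 1/4 - 2/9 = 1/36
q = 1/(1/36) = 36

36.0000


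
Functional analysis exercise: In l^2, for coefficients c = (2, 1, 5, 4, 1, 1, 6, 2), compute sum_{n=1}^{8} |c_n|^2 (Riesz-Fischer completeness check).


sum |c_n|^2 = 2^2 + 1^2 + 5^2 + 4^2 + 1^2 + 1^2 + 6^2 + 2^2
= 4 + 1 + 25 + 16 + 1 + 1 + 36 + 4
= 88

88


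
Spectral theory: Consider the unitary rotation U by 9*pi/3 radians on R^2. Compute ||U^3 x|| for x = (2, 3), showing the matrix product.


U is a rotation by theta = 9*pi/3
U^3 = rotation by 3*theta = 27*pi/3 = 3*pi/3 (mod 2*pi)
cos(3*pi/3) = -1.0000, sin(3*pi/3) = 0.0000
U^3 x = (-1.0000 * 2 - 0.0000 * 3, 0.0000 * 2 + -1.0000 * 3)
= (-2.0000, -3.0000)
||U^3 x|| = sqrt((-2.0000)^2 + (-3.0000)^2) = sqrt(13.0000) = 3.6056

3.6056


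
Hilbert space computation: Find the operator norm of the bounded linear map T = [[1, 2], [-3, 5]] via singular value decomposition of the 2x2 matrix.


A^T A = [[10, -13], [-13, 29]]
trace(A^T A) = 39, det(A^T A) = 121
discriminant = 39^2 - 4*121 = 1037
Largest eigenvalue of A^T A = (trace + sqrt(disc))/2 = 35.6012
||T|| = sqrt(35.6012) = 5.9667

5.9667


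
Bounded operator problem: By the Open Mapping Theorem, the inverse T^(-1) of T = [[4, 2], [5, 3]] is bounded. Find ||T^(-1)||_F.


det(T) = 4*3 - 2*5 = 2
T^(-1) = (1/2) * [[3, -2], [-5, 4]] = [[1.5000, -1.0000], [-2.5000, 2.0000]]
||T^(-1)||_F^2 = 1.5000^2 + (-1.0000)^2 + (-2.5000)^2 + 2.0000^2 = 13.5000
||T^(-1)||_F = sqrt(13.5000) = 3.6742

3.6742


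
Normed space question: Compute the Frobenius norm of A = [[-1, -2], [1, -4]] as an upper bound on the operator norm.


||A||_F^2 = sum a_ij^2
= (-1)^2 + (-2)^2 + 1^2 + (-4)^2
= 1 + 4 + 1 + 16 = 22
||A||_F = sqrt(22) = 4.6904

4.6904


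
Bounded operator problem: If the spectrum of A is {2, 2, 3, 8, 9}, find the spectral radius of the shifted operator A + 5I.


Spectrum of A + 5I = {7, 7, 8, 13, 14}
Spectral radius = max |lambda| over the shifted spectrum
= max(7, 7, 8, 13, 14) = 14

14


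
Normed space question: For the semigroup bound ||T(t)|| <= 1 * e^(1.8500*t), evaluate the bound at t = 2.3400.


||T(2.3400)|| <= 1 * exp(1.8500 * 2.3400)
= 1 * exp(4.3290)
= 1 * 75.8684
= 75.8684

75.8684


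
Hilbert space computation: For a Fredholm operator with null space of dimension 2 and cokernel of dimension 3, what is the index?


The Fredholm index is defined as ind(T) = dim(ker T) - dim(coker T)
= 2 - 3
= -1

-1


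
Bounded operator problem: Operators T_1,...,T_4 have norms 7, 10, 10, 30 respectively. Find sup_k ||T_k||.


By the Uniform Boundedness Principle, the supremum of norms is finite.
sup_k ||T_k|| = max(7, 10, 10, 30) = 30

30


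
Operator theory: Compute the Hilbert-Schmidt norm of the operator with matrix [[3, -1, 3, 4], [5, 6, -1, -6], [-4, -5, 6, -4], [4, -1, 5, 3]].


The Hilbert-Schmidt norm is sqrt(sum of squares of all entries).
Sum of squares = 3^2 + (-1)^2 + 3^2 + 4^2 + 5^2 + 6^2 + (-1)^2 + (-6)^2 + (-4)^2 + (-5)^2 + 6^2 + (-4)^2 + 4^2 + (-1)^2 + 5^2 + 3^2
= 9 + 1 + 9 + 16 + 25 + 36 + 1 + 36 + 16 + 25 + 36 + 16 + 16 + 1 + 25 + 9 = 277
||T||_HS = sqrt(277) = 16.6433

16.6433


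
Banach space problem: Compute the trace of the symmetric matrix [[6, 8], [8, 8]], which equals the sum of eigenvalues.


For a self-adjoint (symmetric) matrix, the eigenvalues are real.
The sum of eigenvalues equals the trace of the matrix.
trace = 6 + 8 = 14

14


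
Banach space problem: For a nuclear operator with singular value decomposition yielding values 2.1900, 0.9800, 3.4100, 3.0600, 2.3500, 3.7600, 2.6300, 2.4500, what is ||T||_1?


The nuclear norm is the sum of all singular values.
||T||_1 = 2.1900 + 0.9800 + 3.4100 + 3.0600 + 2.3500 + 3.7600 + 2.6300 + 2.4500
= 20.8300

20.8300


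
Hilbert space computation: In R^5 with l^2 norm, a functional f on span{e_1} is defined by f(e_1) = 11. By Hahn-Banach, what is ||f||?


The norm of f is given by ||f|| = sup_{||x||=1} |f(x)|.
On span{e_1}, ||e_1|| = 1, so ||f|| = |f(e_1)| / ||e_1||
= |11| / 1 = 11.0000

11.0000


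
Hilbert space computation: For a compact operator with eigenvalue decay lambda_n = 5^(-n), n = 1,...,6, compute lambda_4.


The eigenvalue formula gives lambda_4 = 1/5^4
= 1/625
= 0.0016

0.0016


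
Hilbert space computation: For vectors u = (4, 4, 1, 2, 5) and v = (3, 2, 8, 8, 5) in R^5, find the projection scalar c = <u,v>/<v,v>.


Computing <u,v> = 4*3 + 4*2 + 1*8 + 2*8 + 5*5 = 69
Computing <v,v> = 3^2 + 2^2 + 8^2 + 8^2 + 5^2 = 166
Projection coefficient = 69/166 = 0.4157

0.4157


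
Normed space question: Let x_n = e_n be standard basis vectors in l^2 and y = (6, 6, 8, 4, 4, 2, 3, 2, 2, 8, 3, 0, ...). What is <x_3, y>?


x_3 = e_3 is the standard basis vector with 1 in position 3.
<x_3, y> = y_3 = 8
As n -> infinity, <x_n, y> -> 0, confirming weak convergence of (x_n) to 0.

8


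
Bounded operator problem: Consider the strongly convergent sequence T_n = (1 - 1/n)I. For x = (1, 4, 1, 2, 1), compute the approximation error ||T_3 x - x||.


T_3 x - x = (1 - 1/3)x - x = -x/3
||x|| = sqrt(23) = 4.7958
||T_3 x - x|| = ||x||/3 = 4.7958/3 = 1.5986

1.5986


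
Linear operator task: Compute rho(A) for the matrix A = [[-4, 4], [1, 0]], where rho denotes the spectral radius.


For a 2x2 matrix, eigenvalues satisfy lambda^2 - (trace)*lambda + det = 0
trace = -4 + 0 = -4
det = -4*0 - 4*1 = -4
discriminant = (-4)^2 - 4*(-4) = 32
spectral radius = max |eigenvalue| = 4.8284

4.8284


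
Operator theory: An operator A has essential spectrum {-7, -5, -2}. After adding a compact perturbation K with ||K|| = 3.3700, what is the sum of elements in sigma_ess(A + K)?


By Weyl's theorem, the essential spectrum is invariant under compact perturbations.
sigma_ess(A + K) = sigma_ess(A) = {-7, -5, -2}
Sum = -7 + -5 + -2 = -14

-14


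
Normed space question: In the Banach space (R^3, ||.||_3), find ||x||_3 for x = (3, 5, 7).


The l^3 norm = (sum |x_i|^3)^(1/3)
Sum of 3th powers = 27 + 125 + 343 = 495
||x||_3 = (495)^(1/3) = 7.9105

7.9105


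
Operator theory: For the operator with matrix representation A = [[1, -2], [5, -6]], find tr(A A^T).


trace(A * A^T) = sum of squares of all entries
= 1^2 + (-2)^2 + 5^2 + (-6)^2
= 1 + 4 + 25 + 36
= 66

66


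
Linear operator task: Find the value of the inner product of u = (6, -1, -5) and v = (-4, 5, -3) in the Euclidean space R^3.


Computing the standard inner product <u, v> = sum u_i * v_i
= 6*-4 + -1*5 + -5*-3
= -24 + -5 + 15
= -14

-14


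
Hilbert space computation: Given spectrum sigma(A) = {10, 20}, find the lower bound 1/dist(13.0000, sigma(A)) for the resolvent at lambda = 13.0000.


dist(13.0000, {10, 20}) = min(|13.0000 - 10|, |13.0000 - 20|)
= min(3.0000, 7.0000) = 3.0000
Resolvent bound = 1/3.0000 = 0.3333

0.3333


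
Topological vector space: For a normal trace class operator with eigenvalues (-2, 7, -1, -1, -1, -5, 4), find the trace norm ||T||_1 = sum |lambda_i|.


For a normal operator, singular values equal |eigenvalues|.
Trace norm = sum |lambda_i| = 2 + 7 + 1 + 1 + 1 + 5 + 4
= 21

21


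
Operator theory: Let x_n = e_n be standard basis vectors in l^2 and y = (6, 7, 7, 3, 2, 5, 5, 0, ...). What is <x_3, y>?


x_3 = e_3 is the standard basis vector with 1 in position 3.
<x_3, y> = y_3 = 7
As n -> infinity, <x_n, y> -> 0, confirming weak convergence of (x_n) to 0.

7


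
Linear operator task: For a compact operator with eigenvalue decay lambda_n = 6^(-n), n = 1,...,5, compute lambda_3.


The eigenvalue formula gives lambda_3 = 1/6^3
= 1/216
= 0.0046

0.0046


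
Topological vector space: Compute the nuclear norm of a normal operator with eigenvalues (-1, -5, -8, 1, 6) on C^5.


For a normal operator, singular values equal |eigenvalues|.
Trace norm = sum |lambda_i| = 1 + 5 + 8 + 1 + 6
= 21

21


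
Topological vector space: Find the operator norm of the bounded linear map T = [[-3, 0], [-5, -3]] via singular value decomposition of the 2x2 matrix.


A^T A = [[34, 15], [15, 9]]
trace(A^T A) = 43, det(A^T A) = 81
discriminant = 43^2 - 4*81 = 1525
Largest eigenvalue of A^T A = (trace + sqrt(disc))/2 = 41.0256
||T|| = sqrt(41.0256) = 6.4051

6.4051


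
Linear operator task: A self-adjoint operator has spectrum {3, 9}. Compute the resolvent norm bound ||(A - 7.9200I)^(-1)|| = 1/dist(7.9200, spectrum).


dist(7.9200, {3, 9}) = min(|7.9200 - 3|, |7.9200 - 9|)
= min(4.9200, 1.0800) = 1.0800
Resolvent bound = 1/1.0800 = 0.9259

0.9259


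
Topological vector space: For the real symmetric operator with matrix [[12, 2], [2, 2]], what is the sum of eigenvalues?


For a self-adjoint (symmetric) matrix, the eigenvalues are real.
The sum of eigenvalues equals the trace of the matrix.
trace = 12 + 2 = 14

14


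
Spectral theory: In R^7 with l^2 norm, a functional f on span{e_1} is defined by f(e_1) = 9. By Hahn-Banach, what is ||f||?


The norm of f is given by ||f|| = sup_{||x||=1} |f(x)|.
On span{e_1}, ||e_1|| = 1, so ||f|| = |f(e_1)| / ||e_1||
= |9| / 1 = 9.0000

9.0000


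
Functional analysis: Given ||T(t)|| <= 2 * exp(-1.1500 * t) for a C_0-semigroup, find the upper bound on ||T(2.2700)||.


||T(2.2700)|| <= 2 * exp(-1.1500 * 2.2700)
= 2 * exp(-2.6105)
= 2 * 0.0735
= 0.1470

0.1470


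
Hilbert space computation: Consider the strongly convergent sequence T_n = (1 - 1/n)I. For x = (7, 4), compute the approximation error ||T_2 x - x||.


T_2 x - x = (1 - 1/2)x - x = -x/2
||x|| = sqrt(65) = 8.0623
||T_2 x - x|| = ||x||/2 = 8.0623/2 = 4.0311

4.0311


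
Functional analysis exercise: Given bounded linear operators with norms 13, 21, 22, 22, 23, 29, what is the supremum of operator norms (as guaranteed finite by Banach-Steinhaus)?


By the Uniform Boundedness Principle, the supremum of norms is finite.
sup_k ||T_k|| = max(13, 21, 22, 22, 23, 29) = 29

29


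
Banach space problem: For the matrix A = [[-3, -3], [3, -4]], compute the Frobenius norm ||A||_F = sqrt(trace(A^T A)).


||A||_F^2 = sum a_ij^2
= (-3)^2 + (-3)^2 + 3^2 + (-4)^2
= 9 + 9 + 9 + 16 = 43
||A||_F = sqrt(43) = 6.5574

6.5574


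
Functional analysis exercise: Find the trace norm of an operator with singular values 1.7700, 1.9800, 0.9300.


The nuclear norm is the sum of all singular values.
||T||_1 = 1.7700 + 1.9800 + 0.9300
= 4.6800

4.6800


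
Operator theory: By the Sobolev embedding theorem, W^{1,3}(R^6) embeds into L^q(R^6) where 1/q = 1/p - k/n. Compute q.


Using the Sobolev embedding formula: 1/q = 1/p - k/n
1/q = 1/3 - 1/6 = 1/6
q = 1/(1/6) = 6

6.0000


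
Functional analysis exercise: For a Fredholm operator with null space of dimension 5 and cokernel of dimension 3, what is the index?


The Fredholm index is defined as ind(T) = dim(ker T) - dim(coker T)
= 5 - 3
= 2

2


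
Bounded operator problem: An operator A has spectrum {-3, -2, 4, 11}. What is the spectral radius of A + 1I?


Spectrum of A + 1I = {-2, -1, 5, 12}
Spectral radius = max |lambda| over the shifted spectrum
= max(2, 1, 5, 12) = 12

12


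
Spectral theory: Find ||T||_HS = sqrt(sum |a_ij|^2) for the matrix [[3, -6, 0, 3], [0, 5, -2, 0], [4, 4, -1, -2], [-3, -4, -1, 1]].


The Hilbert-Schmidt norm is sqrt(sum of squares of all entries).
Sum of squares = 3^2 + (-6)^2 + 0^2 + 3^2 + 0^2 + 5^2 + (-2)^2 + 0^2 + 4^2 + 4^2 + (-1)^2 + (-2)^2 + (-3)^2 + (-4)^2 + (-1)^2 + 1^2
= 9 + 36 + 0 + 9 + 0 + 25 + 4 + 0 + 16 + 16 + 1 + 4 + 9 + 16 + 1 + 1 = 147
||T||_HS = sqrt(147) = 12.1244

12.1244


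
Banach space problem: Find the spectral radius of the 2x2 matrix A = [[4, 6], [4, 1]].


For a 2x2 matrix, eigenvalues satisfy lambda^2 - (trace)*lambda + det = 0
trace = 4 + 1 = 5
det = 4*1 - 6*4 = -20
discriminant = 5^2 - 4*(-20) = 105
spectral radius = max |eigenvalue| = 7.6235

7.6235


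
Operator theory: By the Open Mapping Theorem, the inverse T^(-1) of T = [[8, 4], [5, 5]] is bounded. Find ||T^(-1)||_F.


det(T) = 8*5 - 4*5 = 20
T^(-1) = (1/20) * [[5, -4], [-5, 8]] = [[0.2500, -0.2000], [-0.2500, 0.4000]]
||T^(-1)||_F^2 = 0.2500^2 + (-0.2000)^2 + (-0.2500)^2 + 0.4000^2 = 0.3250
||T^(-1)||_F = sqrt(0.3250) = 0.5701

0.5701


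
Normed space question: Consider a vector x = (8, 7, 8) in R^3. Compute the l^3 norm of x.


The l^3 norm = (sum |x_i|^3)^(1/3)
Sum of 3th powers = 512 + 343 + 512 = 1367
||x||_3 = (1367)^(1/3) = 11.0983

11.0983


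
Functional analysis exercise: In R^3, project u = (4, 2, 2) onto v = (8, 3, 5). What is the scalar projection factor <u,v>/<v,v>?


Computing <u,v> = 4*8 + 2*3 + 2*5 = 48
Computing <v,v> = 8^2 + 3^2 + 5^2 = 98
Projection coefficient = 48/98 = 0.4898

0.4898


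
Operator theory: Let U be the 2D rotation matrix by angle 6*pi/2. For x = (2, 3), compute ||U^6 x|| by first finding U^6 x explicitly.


U is a rotation by theta = 6*pi/2
U^6 = rotation by 6*theta = 36*pi/2 = 0*pi/2 (mod 2*pi)
cos(0*pi/2) = 1.0000, sin(0*pi/2) = 0.0000
U^6 x = (1.0000 * 2 - 0.0000 * 3, 0.0000 * 2 + 1.0000 * 3)
= (2.0000, 3.0000)
||U^6 x|| = sqrt(2.0000^2 + 3.0000^2) = sqrt(13.0000) = 3.6056

3.6056


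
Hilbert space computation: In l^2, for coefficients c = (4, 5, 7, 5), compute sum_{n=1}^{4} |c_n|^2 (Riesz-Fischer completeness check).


sum |c_n|^2 = 4^2 + 5^2 + 7^2 + 5^2
= 16 + 25 + 49 + 25
= 115

115


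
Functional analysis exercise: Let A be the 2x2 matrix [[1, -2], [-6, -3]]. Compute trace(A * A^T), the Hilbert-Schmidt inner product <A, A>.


trace(A * A^T) = sum of squares of all entries
= 1^2 + (-2)^2 + (-6)^2 + (-3)^2
= 1 + 4 + 36 + 9
= 50

50


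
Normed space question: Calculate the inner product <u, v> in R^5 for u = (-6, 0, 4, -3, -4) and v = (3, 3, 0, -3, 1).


Computing the standard inner product <u, v> = sum u_i * v_i
= -6*3 + 0*3 + 4*0 + -3*-3 + -4*1
= -18 + 0 + 0 + 9 + -4
= -13

-13


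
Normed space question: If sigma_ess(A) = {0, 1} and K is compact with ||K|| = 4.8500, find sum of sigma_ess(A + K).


By Weyl's theorem, the essential spectrum is invariant under compact perturbations.
sigma_ess(A + K) = sigma_ess(A) = {0, 1}
Sum = 0 + 1 = 1

1


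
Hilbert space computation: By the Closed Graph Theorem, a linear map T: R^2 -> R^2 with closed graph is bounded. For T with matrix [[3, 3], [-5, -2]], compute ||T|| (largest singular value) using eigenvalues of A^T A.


A^T A = [[34, 19], [19, 13]]
trace(A^T A) = 47, det(A^T A) = 81
discriminant = 47^2 - 4*81 = 1885
Largest eigenvalue of A^T A = (trace + sqrt(disc))/2 = 45.2083
||T|| = sqrt(45.2083) = 6.7237

6.7237
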